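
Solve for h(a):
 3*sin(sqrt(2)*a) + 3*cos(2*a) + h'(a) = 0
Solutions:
 h(a) = C1 - 3*sin(2*a)/2 + 3*sqrt(2)*cos(sqrt(2)*a)/2


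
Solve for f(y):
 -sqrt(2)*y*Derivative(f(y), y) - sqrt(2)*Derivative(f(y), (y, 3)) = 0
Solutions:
 f(y) = C1 + Integral(C2*airyai(-y) + C3*airybi(-y), y)


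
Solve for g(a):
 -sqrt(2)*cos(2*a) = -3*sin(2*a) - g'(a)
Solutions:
 g(a) = C1 + sqrt(2)*sin(2*a)/2 + 3*cos(2*a)/2


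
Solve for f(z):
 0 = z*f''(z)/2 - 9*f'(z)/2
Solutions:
 f(z) = C1 + C2*z^10


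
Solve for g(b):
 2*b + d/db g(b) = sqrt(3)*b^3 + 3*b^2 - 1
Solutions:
 g(b) = C1 + sqrt(3)*b^4/4 + b^3 - b^2 - b


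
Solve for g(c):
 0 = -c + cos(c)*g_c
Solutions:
 g(c) = C1 + Integral(c/cos(c), c)


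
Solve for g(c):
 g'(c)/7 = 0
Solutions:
 g(c) = C1


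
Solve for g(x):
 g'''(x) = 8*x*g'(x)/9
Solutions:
 g(x) = C1 + Integral(C2*airyai(2*3^(1/3)*x/3) + C3*airybi(2*3^(1/3)*x/3), x)


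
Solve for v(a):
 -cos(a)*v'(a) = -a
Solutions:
 v(a) = C1 + Integral(a/cos(a), a)


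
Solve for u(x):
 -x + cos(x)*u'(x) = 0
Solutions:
 u(x) = C1 + Integral(x/cos(x), x)


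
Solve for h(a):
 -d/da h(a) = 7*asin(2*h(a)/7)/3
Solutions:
 Integral(1/asin(2*_y/7), (_y, h(a))) = C1 - 7*a/3


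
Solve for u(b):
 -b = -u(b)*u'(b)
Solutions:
 u(b) = -sqrt(C1 + b^2)
 u(b) = sqrt(C1 + b^2)


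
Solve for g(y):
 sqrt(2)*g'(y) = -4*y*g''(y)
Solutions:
 g(y) = C1 + C2*y^(1 - sqrt(2)/4)


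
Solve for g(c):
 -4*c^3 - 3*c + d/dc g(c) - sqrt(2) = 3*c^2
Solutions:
 g(c) = C1 + c^4 + c^3 + 3*c^2/2 + sqrt(2)*c


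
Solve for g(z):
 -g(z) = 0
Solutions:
 g(z) = 0


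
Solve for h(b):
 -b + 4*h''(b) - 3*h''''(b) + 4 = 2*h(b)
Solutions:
 h(b) = -b/2 + (C1*sin(2^(1/4)*3^(3/4)*b*sin(atan(sqrt(2)/2)/2)/3) + C2*cos(2^(1/4)*3^(3/4)*b*sin(atan(sqrt(2)/2)/2)/3))*exp(-2^(1/4)*3^(3/4)*b*cos(atan(sqrt(2)/2)/2)/3) + (C3*sin(2^(1/4)*3^(3/4)*b*sin(atan(sqrt(2)/2)/2)/3) + C4*cos(2^(1/4)*3^(3/4)*b*sin(atan(sqrt(2)/2)/2)/3))*exp(2^(1/4)*3^(3/4)*b*cos(atan(sqrt(2)/2)/2)/3) + 2


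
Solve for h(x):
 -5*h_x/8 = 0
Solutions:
 h(x) = C1


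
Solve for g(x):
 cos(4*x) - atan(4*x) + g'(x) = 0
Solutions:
 g(x) = C1 + x*atan(4*x) - log(16*x^2 + 1)/8 - sin(4*x)/4


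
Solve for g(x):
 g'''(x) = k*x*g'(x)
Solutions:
 g(x) = C1 + Integral(C2*airyai(k^(1/3)*x) + C3*airybi(k^(1/3)*x), x)


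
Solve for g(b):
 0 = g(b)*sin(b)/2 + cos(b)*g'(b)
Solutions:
 g(b) = C1*sqrt(cos(b))


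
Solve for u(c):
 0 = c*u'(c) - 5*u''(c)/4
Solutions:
 u(c) = C1 + C2*erfi(sqrt(10)*c/5)


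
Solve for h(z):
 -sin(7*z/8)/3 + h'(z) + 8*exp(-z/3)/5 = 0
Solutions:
 h(z) = C1 - 8*cos(7*z/8)/21 + 24*exp(-z/3)/5


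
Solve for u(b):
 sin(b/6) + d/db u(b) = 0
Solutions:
 u(b) = C1 + 6*cos(b/6)


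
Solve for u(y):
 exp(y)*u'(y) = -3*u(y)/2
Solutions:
 u(y) = C1*exp(3*exp(-y)/2)


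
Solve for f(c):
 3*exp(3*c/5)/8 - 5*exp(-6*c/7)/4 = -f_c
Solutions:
 f(c) = C1 - 5*exp(3*c/5)/8 - 35*exp(-6*c/7)/24


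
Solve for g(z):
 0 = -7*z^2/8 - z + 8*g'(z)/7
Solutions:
 g(z) = C1 + 49*z^3/192 + 7*z^2/16


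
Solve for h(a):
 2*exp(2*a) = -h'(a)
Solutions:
 h(a) = C1 - exp(2*a)


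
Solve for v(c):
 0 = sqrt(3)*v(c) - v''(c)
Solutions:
 v(c) = C1*exp(-3^(1/4)*c) + C2*exp(3^(1/4)*c)


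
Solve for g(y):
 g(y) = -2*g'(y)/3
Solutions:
 g(y) = C1*exp(-3*y/2)


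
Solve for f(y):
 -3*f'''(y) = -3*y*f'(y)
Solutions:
 f(y) = C1 + Integral(C2*airyai(y) + C3*airybi(y), y)


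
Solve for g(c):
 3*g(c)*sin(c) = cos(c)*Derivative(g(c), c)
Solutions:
 g(c) = C1/cos(c)^3


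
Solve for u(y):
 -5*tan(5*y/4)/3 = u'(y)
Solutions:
 u(y) = C1 + 4*log(cos(5*y/4))/3


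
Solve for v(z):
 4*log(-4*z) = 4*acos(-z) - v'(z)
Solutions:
 v(z) = C1 - 4*z*log(-z) + 4*z*acos(-z) - 8*z*log(2) + 4*z + 4*sqrt(1 - z^2)


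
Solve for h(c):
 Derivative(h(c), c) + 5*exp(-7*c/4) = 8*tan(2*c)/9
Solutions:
 h(c) = C1 + 2*log(tan(2*c)^2 + 1)/9 + 20*exp(-7*c/4)/7


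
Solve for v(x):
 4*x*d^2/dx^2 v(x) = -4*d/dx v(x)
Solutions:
 v(x) = C1 + C2*log(x)


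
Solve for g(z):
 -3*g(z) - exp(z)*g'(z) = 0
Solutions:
 g(z) = C1*exp(3*exp(-z))


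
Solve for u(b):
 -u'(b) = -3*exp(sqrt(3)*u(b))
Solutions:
 u(b) = sqrt(3)*(2*log(-1/(C1 + 3*b)) - log(3))/6


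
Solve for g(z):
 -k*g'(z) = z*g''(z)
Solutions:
 g(z) = C1 + z^(1 - re(k))*(C2*sin(log(z)*Abs(im(k))) + C3*cos(log(z)*im(k)))


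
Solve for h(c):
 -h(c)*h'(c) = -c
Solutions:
 h(c) = -sqrt(C1 + c^2)
 h(c) = sqrt(C1 + c^2)


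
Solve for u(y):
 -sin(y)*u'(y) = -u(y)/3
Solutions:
 u(y) = C1*(cos(y) - 1)^(1/6)/(cos(y) + 1)^(1/6)


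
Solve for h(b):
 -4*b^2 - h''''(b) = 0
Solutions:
 h(b) = C1 + C2*b + C3*b^2 + C4*b^3 - b^6/90


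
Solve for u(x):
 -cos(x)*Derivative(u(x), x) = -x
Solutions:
 u(x) = C1 + Integral(x/cos(x), x)


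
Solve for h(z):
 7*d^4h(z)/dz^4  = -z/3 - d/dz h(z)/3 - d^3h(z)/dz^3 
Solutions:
 h(z) = C1 + C2*exp(z*(-4 + 2*2^(1/3)/(21*sqrt(445) + 443)^(1/3) + 2^(2/3)*(21*sqrt(445) + 443)^(1/3))/84)*sin(2^(1/3)*sqrt(3)*z*(-2^(1/3)*(21*sqrt(445) + 443)^(1/3) + 2/(21*sqrt(445) + 443)^(1/3))/84) + C3*exp(z*(-4 + 2*2^(1/3)/(21*sqrt(445) + 443)^(1/3) + 2^(2/3)*(21*sqrt(445) + 443)^(1/3))/84)*cos(2^(1/3)*sqrt(3)*z*(-2^(1/3)*(21*sqrt(445) + 443)^(1/3) + 2/(21*sqrt(445) + 443)^(1/3))/84) + C4*exp(-z*(2*2^(1/3)/(21*sqrt(445) + 443)^(1/3) + 2 + 2^(2/3)*(21*sqrt(445) + 443)^(1/3))/42) - z^2/2


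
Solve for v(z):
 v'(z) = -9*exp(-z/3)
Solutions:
 v(z) = C1 + 27*exp(-z/3)


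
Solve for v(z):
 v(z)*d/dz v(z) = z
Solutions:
 v(z) = -sqrt(C1 + z^2)
 v(z) = sqrt(C1 + z^2)


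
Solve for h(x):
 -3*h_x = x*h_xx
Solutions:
 h(x) = C1 + C2/x^2


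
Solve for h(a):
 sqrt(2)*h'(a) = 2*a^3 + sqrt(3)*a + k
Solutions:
 h(a) = C1 + sqrt(2)*a^4/4 + sqrt(6)*a^2/4 + sqrt(2)*a*k/2


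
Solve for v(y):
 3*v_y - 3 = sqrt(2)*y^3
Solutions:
 v(y) = C1 + sqrt(2)*y^4/12 + y


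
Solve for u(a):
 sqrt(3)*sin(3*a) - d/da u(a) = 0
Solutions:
 u(a) = C1 - sqrt(3)*cos(3*a)/3


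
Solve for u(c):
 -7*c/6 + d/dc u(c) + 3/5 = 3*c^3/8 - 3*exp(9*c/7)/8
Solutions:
 u(c) = C1 + 3*c^4/32 + 7*c^2/12 - 3*c/5 - 7*exp(9*c/7)/24


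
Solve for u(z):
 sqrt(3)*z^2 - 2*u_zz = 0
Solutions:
 u(z) = C1 + C2*z + sqrt(3)*z^4/24


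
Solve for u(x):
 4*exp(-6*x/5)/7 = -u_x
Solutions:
 u(x) = C1 + 10*exp(-6*x/5)/21


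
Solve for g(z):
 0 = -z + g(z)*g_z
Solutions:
 g(z) = -sqrt(C1 + z^2)
 g(z) = sqrt(C1 + z^2)


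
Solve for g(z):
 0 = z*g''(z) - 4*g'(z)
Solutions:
 g(z) = C1 + C2*z^5


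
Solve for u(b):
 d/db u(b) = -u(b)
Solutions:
 u(b) = C1*exp(-b)


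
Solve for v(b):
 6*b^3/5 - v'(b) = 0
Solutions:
 v(b) = C1 + 3*b^4/10


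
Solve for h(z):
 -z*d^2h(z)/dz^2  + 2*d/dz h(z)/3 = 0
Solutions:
 h(z) = C1 + C2*z^(5/3)


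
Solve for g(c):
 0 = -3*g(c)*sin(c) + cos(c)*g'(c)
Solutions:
 g(c) = C1/cos(c)^3


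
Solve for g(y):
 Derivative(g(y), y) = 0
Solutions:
 g(y) = C1


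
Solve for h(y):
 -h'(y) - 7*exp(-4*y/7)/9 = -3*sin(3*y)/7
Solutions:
 h(y) = C1 - cos(3*y)/7 + 49*exp(-4*y/7)/36


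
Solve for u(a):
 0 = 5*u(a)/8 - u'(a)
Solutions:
 u(a) = C1*exp(5*a/8)


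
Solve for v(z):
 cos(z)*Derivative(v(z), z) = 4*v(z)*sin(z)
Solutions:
 v(z) = C1/cos(z)^4


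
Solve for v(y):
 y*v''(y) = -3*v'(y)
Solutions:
 v(y) = C1 + C2/y^2


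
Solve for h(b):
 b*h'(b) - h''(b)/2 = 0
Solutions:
 h(b) = C1 + C2*erfi(b)


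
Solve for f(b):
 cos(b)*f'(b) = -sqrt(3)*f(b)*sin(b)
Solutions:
 f(b) = C1*cos(b)^(sqrt(3))


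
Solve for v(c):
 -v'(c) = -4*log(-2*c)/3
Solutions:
 v(c) = C1 + 4*c*log(-c)/3 + 4*c*(-1 + log(2))/3


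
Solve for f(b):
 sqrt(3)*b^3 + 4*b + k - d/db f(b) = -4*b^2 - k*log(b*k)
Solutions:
 f(b) = C1 + sqrt(3)*b^4/4 + 4*b^3/3 + 2*b^2 + b*k*log(b*k)


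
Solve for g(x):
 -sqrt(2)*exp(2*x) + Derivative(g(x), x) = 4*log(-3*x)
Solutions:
 g(x) = C1 + 4*x*log(-x) + 4*x*(-1 + log(3)) + sqrt(2)*exp(2*x)/2


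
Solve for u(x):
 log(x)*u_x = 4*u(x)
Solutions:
 u(x) = C1*exp(4*li(x))


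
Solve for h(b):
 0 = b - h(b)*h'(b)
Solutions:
 h(b) = -sqrt(C1 + b^2)
 h(b) = sqrt(C1 + b^2)


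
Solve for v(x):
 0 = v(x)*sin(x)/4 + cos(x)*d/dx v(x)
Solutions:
 v(x) = C1*cos(x)^(1/4)


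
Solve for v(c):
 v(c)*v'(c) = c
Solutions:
 v(c) = -sqrt(C1 + c^2)
 v(c) = sqrt(C1 + c^2)


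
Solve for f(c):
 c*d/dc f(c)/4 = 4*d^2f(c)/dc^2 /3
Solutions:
 f(c) = C1 + C2*erfi(sqrt(6)*c/8)


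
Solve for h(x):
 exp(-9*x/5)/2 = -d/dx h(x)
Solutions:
 h(x) = C1 + 5*exp(-9*x/5)/18


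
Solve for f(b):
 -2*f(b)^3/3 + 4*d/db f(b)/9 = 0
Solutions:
 f(b) = -sqrt(-1/(C1 + 3*b))
 f(b) = sqrt(-1/(C1 + 3*b))


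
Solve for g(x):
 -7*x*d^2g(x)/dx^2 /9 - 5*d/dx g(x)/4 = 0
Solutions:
 g(x) = C1 + C2/x^(17/28)


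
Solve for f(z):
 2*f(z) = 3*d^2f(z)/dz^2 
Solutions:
 f(z) = C1*exp(-sqrt(6)*z/3) + C2*exp(sqrt(6)*z/3)


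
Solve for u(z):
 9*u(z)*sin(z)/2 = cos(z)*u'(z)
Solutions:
 u(z) = C1/cos(z)^(9/2)


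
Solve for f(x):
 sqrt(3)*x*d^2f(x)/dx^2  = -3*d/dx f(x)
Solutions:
 f(x) = C1 + C2*x^(1 - sqrt(3))


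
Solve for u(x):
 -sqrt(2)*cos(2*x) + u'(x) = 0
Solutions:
 u(x) = C1 + sqrt(2)*sin(2*x)/2


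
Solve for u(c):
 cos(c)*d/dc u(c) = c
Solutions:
 u(c) = C1 + Integral(c/cos(c), c)


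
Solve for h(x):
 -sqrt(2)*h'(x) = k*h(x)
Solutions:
 h(x) = C1*exp(-sqrt(2)*k*x/2)


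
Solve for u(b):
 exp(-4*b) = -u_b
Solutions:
 u(b) = C1 + exp(-4*b)/4


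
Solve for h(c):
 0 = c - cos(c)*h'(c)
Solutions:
 h(c) = C1 + Integral(c/cos(c), c)


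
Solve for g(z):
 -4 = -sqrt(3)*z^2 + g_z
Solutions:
 g(z) = C1 + sqrt(3)*z^3/3 - 4*z


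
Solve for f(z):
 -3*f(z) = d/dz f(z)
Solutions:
 f(z) = C1*exp(-3*z)


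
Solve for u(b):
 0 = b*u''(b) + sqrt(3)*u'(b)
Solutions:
 u(b) = C1 + C2*b^(1 - sqrt(3))


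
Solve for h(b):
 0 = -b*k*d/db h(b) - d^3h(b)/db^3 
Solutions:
 h(b) = C1 + Integral(C2*airyai(b*(-k)^(1/3)) + C3*airybi(b*(-k)^(1/3)), b)


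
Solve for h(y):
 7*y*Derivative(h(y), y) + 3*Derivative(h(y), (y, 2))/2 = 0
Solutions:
 h(y) = C1 + C2*erf(sqrt(21)*y/3)


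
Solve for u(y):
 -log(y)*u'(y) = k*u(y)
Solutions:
 u(y) = C1*exp(-k*li(y))


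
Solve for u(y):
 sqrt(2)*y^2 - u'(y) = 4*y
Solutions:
 u(y) = C1 + sqrt(2)*y^3/3 - 2*y^2


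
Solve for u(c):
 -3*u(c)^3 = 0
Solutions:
 u(c) = 0


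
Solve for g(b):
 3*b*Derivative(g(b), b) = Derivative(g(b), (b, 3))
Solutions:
 g(b) = C1 + Integral(C2*airyai(3^(1/3)*b) + C3*airybi(3^(1/3)*b), b)


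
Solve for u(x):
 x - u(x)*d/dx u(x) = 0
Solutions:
 u(x) = -sqrt(C1 + x^2)
 u(x) = sqrt(C1 + x^2)


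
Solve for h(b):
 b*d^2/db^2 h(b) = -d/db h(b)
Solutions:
 h(b) = C1 + C2*log(b)


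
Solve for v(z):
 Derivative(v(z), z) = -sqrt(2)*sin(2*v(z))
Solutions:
 v(z) = pi - acos((-C1 - exp(4*sqrt(2)*z))/(C1 - exp(4*sqrt(2)*z)))/2
 v(z) = acos((-C1 - exp(4*sqrt(2)*z))/(C1 - exp(4*sqrt(2)*z)))/2


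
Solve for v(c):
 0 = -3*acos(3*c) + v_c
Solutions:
 v(c) = C1 + 3*c*acos(3*c) - sqrt(1 - 9*c^2)


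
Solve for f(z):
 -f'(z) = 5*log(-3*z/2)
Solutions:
 f(z) = C1 - 5*z*log(-z) + 5*z*(-log(3) + log(2) + 1)


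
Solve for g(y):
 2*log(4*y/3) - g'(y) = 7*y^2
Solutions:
 g(y) = C1 - 7*y^3/3 + 2*y*log(y) - 2*y + y*log(16/9)


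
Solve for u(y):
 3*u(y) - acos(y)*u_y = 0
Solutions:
 u(y) = C1*exp(3*Integral(1/acos(y), y))


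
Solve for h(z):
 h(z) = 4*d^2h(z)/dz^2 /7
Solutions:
 h(z) = C1*exp(-sqrt(7)*z/2) + C2*exp(sqrt(7)*z/2)


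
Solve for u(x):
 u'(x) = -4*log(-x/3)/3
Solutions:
 u(x) = C1 - 4*x*log(-x)/3 + 4*x*(1 + log(3))/3


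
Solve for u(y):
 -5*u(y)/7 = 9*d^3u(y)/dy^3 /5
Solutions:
 u(y) = C3*exp(y*(-147^(1/3)*5^(2/3) + 3*3^(1/3)*35^(2/3))/84)*sin(3^(5/6)*35^(2/3)*y/42) + C4*exp(y*(-147^(1/3)*5^(2/3) + 3*3^(1/3)*35^(2/3))/84)*cos(3^(5/6)*35^(2/3)*y/42) + C5*exp(-y*(147^(1/3)*5^(2/3) + 3*3^(1/3)*35^(2/3))/84) + (C1*sin(3^(5/6)*35^(2/3)*y/42) + C2*cos(3^(5/6)*35^(2/3)*y/42))*exp(147^(1/3)*5^(2/3)*y/42)


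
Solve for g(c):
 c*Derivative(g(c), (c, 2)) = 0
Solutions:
 g(c) = C1 + C2*c


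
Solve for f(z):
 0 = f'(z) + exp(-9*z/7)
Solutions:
 f(z) = C1 + 7*exp(-9*z/7)/9


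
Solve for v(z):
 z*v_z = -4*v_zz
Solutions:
 v(z) = C1 + C2*erf(sqrt(2)*z/4)


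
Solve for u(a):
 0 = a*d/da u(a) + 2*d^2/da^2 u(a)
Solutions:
 u(a) = C1 + C2*erf(a/2)


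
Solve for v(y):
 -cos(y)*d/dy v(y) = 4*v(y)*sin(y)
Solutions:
 v(y) = C1*cos(y)^4


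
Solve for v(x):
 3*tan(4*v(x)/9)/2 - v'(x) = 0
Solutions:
 v(x) = -9*asin(C1*exp(2*x/3))/4 + 9*pi/4
 v(x) = 9*asin(C1*exp(2*x/3))/4


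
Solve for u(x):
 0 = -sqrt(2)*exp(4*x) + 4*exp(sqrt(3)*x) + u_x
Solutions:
 u(x) = C1 + sqrt(2)*exp(4*x)/4 - 4*sqrt(3)*exp(sqrt(3)*x)/3


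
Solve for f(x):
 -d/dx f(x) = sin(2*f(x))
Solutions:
 f(x) = pi - acos((-C1 - exp(4*x))/(C1 - exp(4*x)))/2
 f(x) = acos((-C1 - exp(4*x))/(C1 - exp(4*x)))/2


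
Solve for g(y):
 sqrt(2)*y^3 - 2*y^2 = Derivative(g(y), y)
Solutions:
 g(y) = C1 + sqrt(2)*y^4/4 - 2*y^3/3


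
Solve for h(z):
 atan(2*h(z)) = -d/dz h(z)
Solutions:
 Integral(1/atan(2*_y), (_y, h(z))) = C1 - z


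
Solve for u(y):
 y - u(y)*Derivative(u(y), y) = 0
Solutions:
 u(y) = -sqrt(C1 + y^2)
 u(y) = sqrt(C1 + y^2)


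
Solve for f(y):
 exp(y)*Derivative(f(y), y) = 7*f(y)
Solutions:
 f(y) = C1*exp(-7*exp(-y))


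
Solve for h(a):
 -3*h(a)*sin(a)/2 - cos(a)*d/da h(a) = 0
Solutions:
 h(a) = C1*cos(a)^(3/2)


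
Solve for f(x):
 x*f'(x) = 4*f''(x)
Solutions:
 f(x) = C1 + C2*erfi(sqrt(2)*x/4)


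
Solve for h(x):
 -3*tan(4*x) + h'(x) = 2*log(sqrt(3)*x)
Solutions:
 h(x) = C1 + 2*x*log(x) - 2*x + x*log(3) - 3*log(cos(4*x))/4


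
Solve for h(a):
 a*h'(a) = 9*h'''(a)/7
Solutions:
 h(a) = C1 + Integral(C2*airyai(21^(1/3)*a/3) + C3*airybi(21^(1/3)*a/3), a)


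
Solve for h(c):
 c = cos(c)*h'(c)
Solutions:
 h(c) = C1 + Integral(c/cos(c), c)


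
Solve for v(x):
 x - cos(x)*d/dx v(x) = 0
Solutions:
 v(x) = C1 + Integral(x/cos(x), x)


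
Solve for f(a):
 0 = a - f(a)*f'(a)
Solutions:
 f(a) = -sqrt(C1 + a^2)
 f(a) = sqrt(C1 + a^2)


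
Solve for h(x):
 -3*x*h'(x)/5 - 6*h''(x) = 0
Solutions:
 h(x) = C1 + C2*erf(sqrt(5)*x/10)


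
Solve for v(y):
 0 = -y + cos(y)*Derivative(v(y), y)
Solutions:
 v(y) = C1 + Integral(y/cos(y), y)


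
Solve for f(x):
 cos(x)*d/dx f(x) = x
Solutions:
 f(x) = C1 + Integral(x/cos(x), x)


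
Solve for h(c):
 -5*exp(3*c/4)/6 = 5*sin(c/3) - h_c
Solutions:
 h(c) = C1 + 10*exp(3*c/4)/9 - 15*cos(c/3)


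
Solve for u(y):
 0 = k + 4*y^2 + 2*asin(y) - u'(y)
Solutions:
 u(y) = C1 + k*y + 4*y^3/3 + 2*y*asin(y) + 2*sqrt(1 - y^2)


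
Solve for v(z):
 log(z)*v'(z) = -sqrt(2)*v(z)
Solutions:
 v(z) = C1*exp(-sqrt(2)*li(z))


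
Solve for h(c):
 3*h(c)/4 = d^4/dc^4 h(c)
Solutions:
 h(c) = C1*exp(-sqrt(2)*3^(1/4)*c/2) + C2*exp(sqrt(2)*3^(1/4)*c/2) + C3*sin(sqrt(2)*3^(1/4)*c/2) + C4*cos(sqrt(2)*3^(1/4)*c/2)


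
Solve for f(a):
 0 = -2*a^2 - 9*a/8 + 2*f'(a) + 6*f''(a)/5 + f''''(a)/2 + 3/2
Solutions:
 f(a) = C1 + C2*exp(2^(1/3)*a*(-2*2^(1/3)/(1 + sqrt(705)/25)^(1/3) + 5*(1 + sqrt(705)/25)^(1/3))/10)*sin(sqrt(3)*a*(36/(54 + 54*sqrt(705)/25)^(1/3) + 5*(54 + 54*sqrt(705)/25)^(1/3))/30) + C3*exp(2^(1/3)*a*(-2*2^(1/3)/(1 + sqrt(705)/25)^(1/3) + 5*(1 + sqrt(705)/25)^(1/3))/10)*cos(sqrt(3)*a*(36/(54 + 54*sqrt(705)/25)^(1/3) + 5*(54 + 54*sqrt(705)/25)^(1/3))/30) + C4*exp(2^(1/3)*a*(-(1 + sqrt(705)/25)^(1/3) + 2*2^(1/3)/(5*(1 + sqrt(705)/25)^(1/3)))) + a^3/3 - 51*a^2/160 - 147*a/400


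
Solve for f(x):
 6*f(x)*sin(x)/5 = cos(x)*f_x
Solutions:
 f(x) = C1/cos(x)^(6/5)


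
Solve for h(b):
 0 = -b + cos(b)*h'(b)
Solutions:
 h(b) = C1 + Integral(b/cos(b), b)


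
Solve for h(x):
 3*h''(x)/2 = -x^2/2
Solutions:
 h(x) = C1 + C2*x - x^4/36


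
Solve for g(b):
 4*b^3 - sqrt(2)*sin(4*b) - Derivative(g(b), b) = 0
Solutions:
 g(b) = C1 + b^4 + sqrt(2)*cos(4*b)/4


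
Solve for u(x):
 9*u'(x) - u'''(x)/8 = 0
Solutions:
 u(x) = C1 + C2*exp(-6*sqrt(2)*x) + C3*exp(6*sqrt(2)*x)


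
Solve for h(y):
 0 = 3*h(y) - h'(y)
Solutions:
 h(y) = C1*exp(3*y)


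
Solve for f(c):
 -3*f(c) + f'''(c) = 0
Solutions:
 f(c) = C3*exp(3^(1/3)*c) + (C1*sin(3^(5/6)*c/2) + C2*cos(3^(5/6)*c/2))*exp(-3^(1/3)*c/2)


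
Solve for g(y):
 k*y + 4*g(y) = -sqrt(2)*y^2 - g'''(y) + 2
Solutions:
 g(y) = C3*exp(-2^(2/3)*y) - k*y/4 - sqrt(2)*y^2/4 + (C1*sin(2^(2/3)*sqrt(3)*y/2) + C2*cos(2^(2/3)*sqrt(3)*y/2))*exp(2^(2/3)*y/2) + 1/2


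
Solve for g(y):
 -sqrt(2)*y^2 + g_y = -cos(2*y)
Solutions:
 g(y) = C1 + sqrt(2)*y^3/3 - sin(2*y)/2


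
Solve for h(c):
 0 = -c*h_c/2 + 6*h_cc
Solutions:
 h(c) = C1 + C2*erfi(sqrt(6)*c/12)


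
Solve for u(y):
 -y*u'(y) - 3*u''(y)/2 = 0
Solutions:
 u(y) = C1 + C2*erf(sqrt(3)*y/3)


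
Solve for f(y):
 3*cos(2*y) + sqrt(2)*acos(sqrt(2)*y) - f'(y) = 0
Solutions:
 f(y) = C1 + sqrt(2)*(y*acos(sqrt(2)*y) - sqrt(2)*sqrt(1 - 2*y^2)/2) + 3*sin(2*y)/2


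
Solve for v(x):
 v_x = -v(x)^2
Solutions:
 v(x) = 1/(C1 + x)


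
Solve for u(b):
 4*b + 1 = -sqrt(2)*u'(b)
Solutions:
 u(b) = C1 - sqrt(2)*b^2 - sqrt(2)*b/2


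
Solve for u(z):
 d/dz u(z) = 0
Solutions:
 u(z) = C1


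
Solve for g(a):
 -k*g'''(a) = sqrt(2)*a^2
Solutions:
 g(a) = C1 + C2*a + C3*a^2 - sqrt(2)*a^5/(60*k)


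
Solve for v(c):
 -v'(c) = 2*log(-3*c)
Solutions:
 v(c) = C1 - 2*c*log(-c) + 2*c*(1 - log(3))


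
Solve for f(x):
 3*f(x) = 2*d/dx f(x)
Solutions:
 f(x) = C1*exp(3*x/2)


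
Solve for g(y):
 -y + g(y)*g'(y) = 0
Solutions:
 g(y) = -sqrt(C1 + y^2)
 g(y) = sqrt(C1 + y^2)


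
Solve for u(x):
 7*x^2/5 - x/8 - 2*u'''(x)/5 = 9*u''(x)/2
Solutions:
 u(x) = C1 + C2*x + C3*exp(-45*x/4) + 7*x^4/270 - 673*x^3/48600 + 673*x^2/182250


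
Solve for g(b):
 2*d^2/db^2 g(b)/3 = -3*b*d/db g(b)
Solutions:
 g(b) = C1 + C2*erf(3*b/2)


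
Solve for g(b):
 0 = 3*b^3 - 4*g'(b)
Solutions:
 g(b) = C1 + 3*b^4/16


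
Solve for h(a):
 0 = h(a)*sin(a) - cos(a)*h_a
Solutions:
 h(a) = C1/cos(a)


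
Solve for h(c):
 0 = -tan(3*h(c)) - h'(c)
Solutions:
 h(c) = -asin(C1*exp(-3*c))/3 + pi/3
 h(c) = asin(C1*exp(-3*c))/3


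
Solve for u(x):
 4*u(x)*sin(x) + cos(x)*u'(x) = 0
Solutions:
 u(x) = C1*cos(x)^4


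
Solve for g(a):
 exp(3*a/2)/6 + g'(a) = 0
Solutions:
 g(a) = C1 - exp(3*a/2)/9


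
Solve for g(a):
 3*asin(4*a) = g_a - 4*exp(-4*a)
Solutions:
 g(a) = C1 + 3*a*asin(4*a) + 3*sqrt(1 - 16*a^2)/4 - exp(-4*a)


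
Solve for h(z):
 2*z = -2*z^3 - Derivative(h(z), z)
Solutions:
 h(z) = C1 - z^4/2 - z^2


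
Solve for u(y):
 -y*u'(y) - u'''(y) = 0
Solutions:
 u(y) = C1 + Integral(C2*airyai(-y) + C3*airybi(-y), y)


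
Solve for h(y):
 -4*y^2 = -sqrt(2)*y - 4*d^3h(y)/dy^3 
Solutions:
 h(y) = C1 + C2*y + C3*y^2 + y^5/60 - sqrt(2)*y^4/96


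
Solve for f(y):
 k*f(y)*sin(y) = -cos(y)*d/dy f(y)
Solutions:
 f(y) = C1*exp(k*log(cos(y)))


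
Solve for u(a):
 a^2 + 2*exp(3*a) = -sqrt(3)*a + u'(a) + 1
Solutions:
 u(a) = C1 + a^3/3 + sqrt(3)*a^2/2 - a + 2*exp(3*a)/3


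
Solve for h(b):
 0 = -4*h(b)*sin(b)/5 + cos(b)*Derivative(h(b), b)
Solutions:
 h(b) = C1/cos(b)^(4/5)


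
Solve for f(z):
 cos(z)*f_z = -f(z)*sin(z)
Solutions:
 f(z) = C1*cos(z)


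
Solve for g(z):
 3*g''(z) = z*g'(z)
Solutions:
 g(z) = C1 + C2*erfi(sqrt(6)*z/6)


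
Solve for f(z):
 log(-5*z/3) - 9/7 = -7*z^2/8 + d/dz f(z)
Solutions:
 f(z) = C1 + 7*z^3/24 + z*log(-z) + z*(-16/7 - log(3) + log(5))


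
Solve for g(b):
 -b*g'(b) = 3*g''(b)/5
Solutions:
 g(b) = C1 + C2*erf(sqrt(30)*b/6)


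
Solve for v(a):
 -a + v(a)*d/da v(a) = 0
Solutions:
 v(a) = -sqrt(C1 + a^2)
 v(a) = sqrt(C1 + a^2)


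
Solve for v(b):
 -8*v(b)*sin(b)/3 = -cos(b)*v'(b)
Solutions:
 v(b) = C1/cos(b)^(8/3)


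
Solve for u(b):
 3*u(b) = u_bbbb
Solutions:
 u(b) = C1*exp(-3^(1/4)*b) + C2*exp(3^(1/4)*b) + C3*sin(3^(1/4)*b) + C4*cos(3^(1/4)*b)


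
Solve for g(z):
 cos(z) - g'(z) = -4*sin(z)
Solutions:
 g(z) = C1 + sin(z) - 4*cos(z)


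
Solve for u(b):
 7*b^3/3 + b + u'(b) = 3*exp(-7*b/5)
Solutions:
 u(b) = C1 - 7*b^4/12 - b^2/2 - 15*exp(-7*b/5)/7


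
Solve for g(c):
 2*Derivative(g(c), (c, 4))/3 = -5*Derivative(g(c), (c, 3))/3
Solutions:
 g(c) = C1 + C2*c + C3*c^2 + C4*exp(-5*c/2)


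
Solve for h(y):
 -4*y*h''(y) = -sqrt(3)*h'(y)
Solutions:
 h(y) = C1 + C2*y^(sqrt(3)/4 + 1)


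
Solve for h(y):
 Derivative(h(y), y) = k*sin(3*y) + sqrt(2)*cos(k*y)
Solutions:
 h(y) = C1 - k*cos(3*y)/3 + sqrt(2)*sin(k*y)/k


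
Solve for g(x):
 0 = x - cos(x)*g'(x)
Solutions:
 g(x) = C1 + Integral(x/cos(x), x)


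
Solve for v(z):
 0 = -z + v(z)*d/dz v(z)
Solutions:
 v(z) = -sqrt(C1 + z^2)
 v(z) = sqrt(C1 + z^2)


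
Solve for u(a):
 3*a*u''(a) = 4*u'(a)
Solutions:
 u(a) = C1 + C2*a^(7/3)


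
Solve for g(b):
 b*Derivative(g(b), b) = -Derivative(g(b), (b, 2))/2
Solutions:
 g(b) = C1 + C2*erf(b)


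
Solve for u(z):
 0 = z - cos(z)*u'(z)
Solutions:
 u(z) = C1 + Integral(z/cos(z), z)


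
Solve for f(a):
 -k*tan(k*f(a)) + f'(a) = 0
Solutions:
 f(a) = Piecewise((-asin(exp(C1*k + a*k^2))/k + pi/k, Ne(k, 0)), (nan, True))
 f(a) = Piecewise((asin(exp(C1*k + a*k^2))/k, Ne(k, 0)), (nan, True))


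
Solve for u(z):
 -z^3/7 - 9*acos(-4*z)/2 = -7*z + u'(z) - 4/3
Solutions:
 u(z) = C1 - z^4/28 + 7*z^2/2 - 9*z*acos(-4*z)/2 + 4*z/3 - 9*sqrt(1 - 16*z^2)/8


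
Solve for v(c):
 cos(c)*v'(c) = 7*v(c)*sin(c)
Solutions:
 v(c) = C1/cos(c)^7


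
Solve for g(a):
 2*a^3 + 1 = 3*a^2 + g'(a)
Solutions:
 g(a) = C1 + a^4/2 - a^3 + a


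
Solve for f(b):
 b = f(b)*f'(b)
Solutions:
 f(b) = -sqrt(C1 + b^2)
 f(b) = sqrt(C1 + b^2)


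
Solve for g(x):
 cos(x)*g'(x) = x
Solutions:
 g(x) = C1 + Integral(x/cos(x), x)


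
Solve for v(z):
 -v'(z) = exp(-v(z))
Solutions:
 v(z) = log(C1 - z)


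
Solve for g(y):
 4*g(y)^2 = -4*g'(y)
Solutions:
 g(y) = 1/(C1 + y)


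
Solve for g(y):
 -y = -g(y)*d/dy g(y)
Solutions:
 g(y) = -sqrt(C1 + y^2)
 g(y) = sqrt(C1 + y^2)


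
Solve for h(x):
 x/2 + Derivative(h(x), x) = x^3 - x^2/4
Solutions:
 h(x) = C1 + x^4/4 - x^3/12 - x^2/4


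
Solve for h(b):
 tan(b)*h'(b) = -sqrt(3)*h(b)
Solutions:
 h(b) = C1/sin(b)^(sqrt(3))


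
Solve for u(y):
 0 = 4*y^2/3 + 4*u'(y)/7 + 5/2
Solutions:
 u(y) = C1 - 7*y^3/9 - 35*y/8


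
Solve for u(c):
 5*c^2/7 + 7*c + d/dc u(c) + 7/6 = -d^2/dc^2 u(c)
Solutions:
 u(c) = C1 + C2*exp(-c) - 5*c^3/21 - 39*c^2/14 + 185*c/42


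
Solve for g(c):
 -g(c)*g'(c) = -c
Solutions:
 g(c) = -sqrt(C1 + c^2)
 g(c) = sqrt(C1 + c^2)


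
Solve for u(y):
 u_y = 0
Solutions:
 u(y) = C1


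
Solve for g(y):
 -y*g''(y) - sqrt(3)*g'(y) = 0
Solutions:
 g(y) = C1 + C2*y^(1 - sqrt(3))


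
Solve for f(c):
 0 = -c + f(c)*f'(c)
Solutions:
 f(c) = -sqrt(C1 + c^2)
 f(c) = sqrt(C1 + c^2)


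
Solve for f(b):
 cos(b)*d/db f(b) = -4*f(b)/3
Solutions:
 f(b) = C1*(sin(b) - 1)^(2/3)/(sin(b) + 1)^(2/3)


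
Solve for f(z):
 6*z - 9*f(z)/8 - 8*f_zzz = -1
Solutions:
 f(z) = C3*exp(-3^(2/3)*z/4) + 16*z/3 + (C1*sin(3*3^(1/6)*z/8) + C2*cos(3*3^(1/6)*z/8))*exp(3^(2/3)*z/8) + 8/9


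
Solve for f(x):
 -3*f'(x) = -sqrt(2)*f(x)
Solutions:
 f(x) = C1*exp(sqrt(2)*x/3)


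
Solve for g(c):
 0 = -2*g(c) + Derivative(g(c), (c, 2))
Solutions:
 g(c) = C1*exp(-sqrt(2)*c) + C2*exp(sqrt(2)*c)


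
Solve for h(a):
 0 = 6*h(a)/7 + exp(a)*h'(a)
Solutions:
 h(a) = C1*exp(6*exp(-a)/7)


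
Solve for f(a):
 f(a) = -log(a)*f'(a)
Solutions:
 f(a) = C1*exp(-li(a))


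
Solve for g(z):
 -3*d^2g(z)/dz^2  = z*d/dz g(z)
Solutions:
 g(z) = C1 + C2*erf(sqrt(6)*z/6)


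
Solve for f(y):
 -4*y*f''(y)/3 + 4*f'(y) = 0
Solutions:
 f(y) = C1 + C2*y^4


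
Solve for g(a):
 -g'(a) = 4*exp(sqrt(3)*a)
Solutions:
 g(a) = C1 - 4*sqrt(3)*exp(sqrt(3)*a)/3


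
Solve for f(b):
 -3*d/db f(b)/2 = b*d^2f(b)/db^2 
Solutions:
 f(b) = C1 + C2/sqrt(b)


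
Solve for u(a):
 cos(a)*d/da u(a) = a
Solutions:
 u(a) = C1 + Integral(a/cos(a), a)


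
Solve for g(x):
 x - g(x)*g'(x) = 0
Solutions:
 g(x) = -sqrt(C1 + x^2)
 g(x) = sqrt(C1 + x^2)


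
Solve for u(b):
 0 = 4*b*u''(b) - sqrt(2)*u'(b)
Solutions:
 u(b) = C1 + C2*b^(sqrt(2)/4 + 1)


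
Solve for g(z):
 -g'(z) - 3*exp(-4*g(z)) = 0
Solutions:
 g(z) = log(-I*(C1 - 12*z)^(1/4))
 g(z) = log(I*(C1 - 12*z)^(1/4))
 g(z) = log(-(C1 - 12*z)^(1/4))
 g(z) = log(C1 - 12*z)/4


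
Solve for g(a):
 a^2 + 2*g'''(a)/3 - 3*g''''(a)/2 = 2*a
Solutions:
 g(a) = C1 + C2*a + C3*a^2 + C4*exp(4*a/9) - a^5/40 - 5*a^4/32 - 45*a^3/32


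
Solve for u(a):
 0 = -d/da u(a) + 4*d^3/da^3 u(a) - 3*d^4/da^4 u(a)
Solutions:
 u(a) = C1 + C2*exp(a) + C3*exp(a*(1 - sqrt(13))/6) + C4*exp(a*(1 + sqrt(13))/6)


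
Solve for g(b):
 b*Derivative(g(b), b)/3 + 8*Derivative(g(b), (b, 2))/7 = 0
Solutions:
 g(b) = C1 + C2*erf(sqrt(21)*b/12)


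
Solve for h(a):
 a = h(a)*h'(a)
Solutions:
 h(a) = -sqrt(C1 + a^2)
 h(a) = sqrt(C1 + a^2)


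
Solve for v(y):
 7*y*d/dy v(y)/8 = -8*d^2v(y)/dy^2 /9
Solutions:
 v(y) = C1 + C2*erf(3*sqrt(14)*y/16)


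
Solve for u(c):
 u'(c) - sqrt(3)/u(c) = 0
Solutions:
 u(c) = -sqrt(C1 + 2*sqrt(3)*c)
 u(c) = sqrt(C1 + 2*sqrt(3)*c)


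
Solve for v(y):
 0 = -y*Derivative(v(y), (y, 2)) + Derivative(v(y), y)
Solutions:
 v(y) = C1 + C2*y^2


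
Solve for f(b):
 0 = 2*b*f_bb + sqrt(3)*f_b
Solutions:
 f(b) = C1 + C2*b^(1 - sqrt(3)/2)


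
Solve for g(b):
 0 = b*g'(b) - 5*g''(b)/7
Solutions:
 g(b) = C1 + C2*erfi(sqrt(70)*b/10)


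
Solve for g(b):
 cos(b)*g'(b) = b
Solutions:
 g(b) = C1 + Integral(b/cos(b), b)


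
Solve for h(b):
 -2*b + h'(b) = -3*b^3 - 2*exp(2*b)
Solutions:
 h(b) = C1 - 3*b^4/4 + b^2 - exp(2*b)


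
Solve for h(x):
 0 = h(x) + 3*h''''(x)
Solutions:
 h(x) = (C1*sin(sqrt(2)*3^(3/4)*x/6) + C2*cos(sqrt(2)*3^(3/4)*x/6))*exp(-sqrt(2)*3^(3/4)*x/6) + (C3*sin(sqrt(2)*3^(3/4)*x/6) + C4*cos(sqrt(2)*3^(3/4)*x/6))*exp(sqrt(2)*3^(3/4)*x/6)


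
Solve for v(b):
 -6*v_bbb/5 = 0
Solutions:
 v(b) = C1 + C2*b + C3*b^2


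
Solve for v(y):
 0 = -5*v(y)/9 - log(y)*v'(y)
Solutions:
 v(y) = C1*exp(-5*li(y)/9)


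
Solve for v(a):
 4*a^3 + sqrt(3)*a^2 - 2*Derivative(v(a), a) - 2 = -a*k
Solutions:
 v(a) = C1 + a^4/2 + sqrt(3)*a^3/6 + a^2*k/4 - a


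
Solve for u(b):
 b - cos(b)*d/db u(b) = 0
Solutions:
 u(b) = C1 + Integral(b/cos(b), b)


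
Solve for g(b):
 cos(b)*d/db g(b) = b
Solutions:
 g(b) = C1 + Integral(b/cos(b), b)


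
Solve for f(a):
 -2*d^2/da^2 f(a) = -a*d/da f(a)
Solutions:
 f(a) = C1 + C2*erfi(a/2)


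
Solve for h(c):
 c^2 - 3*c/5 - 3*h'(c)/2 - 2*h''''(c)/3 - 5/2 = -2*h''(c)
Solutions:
 h(c) = C1 + C2*exp(c*((sqrt(17) + 9)^(-1/3) + (sqrt(17) + 9)^(1/3)/4))*sin(sqrt(3)*c*(-(sqrt(17) + 9)^(1/3)/4 + (sqrt(17) + 9)^(-1/3))) + C3*exp(c*((sqrt(17) + 9)^(-1/3) + (sqrt(17) + 9)^(1/3)/4))*cos(sqrt(3)*c*(-(sqrt(17) + 9)^(1/3)/4 + (sqrt(17) + 9)^(-1/3))) + C4*exp(-c*(2/(sqrt(17) + 9)^(1/3) + (sqrt(17) + 9)^(1/3)/2)) + 2*c^3/9 + 31*c^2/45 + 23*c/135


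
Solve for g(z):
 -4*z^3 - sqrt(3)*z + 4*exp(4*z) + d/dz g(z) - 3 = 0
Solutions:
 g(z) = C1 + z^4 + sqrt(3)*z^2/2 + 3*z - exp(4*z)


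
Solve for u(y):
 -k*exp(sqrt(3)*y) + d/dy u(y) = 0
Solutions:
 u(y) = C1 + sqrt(3)*k*exp(sqrt(3)*y)/3


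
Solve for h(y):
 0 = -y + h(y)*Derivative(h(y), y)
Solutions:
 h(y) = -sqrt(C1 + y^2)
 h(y) = sqrt(C1 + y^2)


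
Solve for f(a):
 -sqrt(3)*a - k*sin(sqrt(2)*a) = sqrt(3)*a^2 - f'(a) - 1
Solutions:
 f(a) = C1 + sqrt(3)*a^3/3 + sqrt(3)*a^2/2 - a - sqrt(2)*k*cos(sqrt(2)*a)/2


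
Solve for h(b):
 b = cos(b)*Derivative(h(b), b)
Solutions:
 h(b) = C1 + Integral(b/cos(b), b)


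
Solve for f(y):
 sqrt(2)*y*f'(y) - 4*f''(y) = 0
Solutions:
 f(y) = C1 + C2*erfi(2^(3/4)*y/4)


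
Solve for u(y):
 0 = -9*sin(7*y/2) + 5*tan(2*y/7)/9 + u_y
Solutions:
 u(y) = C1 + 35*log(cos(2*y/7))/18 - 18*cos(7*y/2)/7


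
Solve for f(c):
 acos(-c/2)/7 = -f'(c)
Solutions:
 f(c) = C1 - c*acos(-c/2)/7 - sqrt(4 - c^2)/7


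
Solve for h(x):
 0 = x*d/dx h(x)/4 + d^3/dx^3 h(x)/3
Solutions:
 h(x) = C1 + Integral(C2*airyai(-6^(1/3)*x/2) + C3*airybi(-6^(1/3)*x/2), x)


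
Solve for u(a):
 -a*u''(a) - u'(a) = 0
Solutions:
 u(a) = C1 + C2*log(a)


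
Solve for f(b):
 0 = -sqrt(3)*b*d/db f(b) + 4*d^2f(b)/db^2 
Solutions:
 f(b) = C1 + C2*erfi(sqrt(2)*3^(1/4)*b/4)


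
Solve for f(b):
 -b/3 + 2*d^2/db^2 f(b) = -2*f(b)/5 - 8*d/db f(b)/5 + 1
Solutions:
 f(b) = 5*b/6 + (C1*sin(b/5) + C2*cos(b/5))*exp(-2*b/5) - 5/6


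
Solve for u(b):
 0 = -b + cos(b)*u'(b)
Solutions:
 u(b) = C1 + Integral(b/cos(b), b)


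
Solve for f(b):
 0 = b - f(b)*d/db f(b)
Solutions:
 f(b) = -sqrt(C1 + b^2)
 f(b) = sqrt(C1 + b^2)


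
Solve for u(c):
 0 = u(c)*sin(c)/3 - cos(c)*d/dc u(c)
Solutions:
 u(c) = C1/cos(c)^(1/3)


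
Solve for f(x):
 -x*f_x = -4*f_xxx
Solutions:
 f(x) = C1 + Integral(C2*airyai(2^(1/3)*x/2) + C3*airybi(2^(1/3)*x/2), x)


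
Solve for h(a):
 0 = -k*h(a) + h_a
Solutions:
 h(a) = C1*exp(a*k)


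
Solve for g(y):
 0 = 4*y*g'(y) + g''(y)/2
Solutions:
 g(y) = C1 + C2*erf(2*y)


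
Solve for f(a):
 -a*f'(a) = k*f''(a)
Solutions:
 f(a) = C1 + C2*sqrt(k)*erf(sqrt(2)*a*sqrt(1/k)/2)


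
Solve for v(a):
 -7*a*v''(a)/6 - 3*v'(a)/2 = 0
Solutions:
 v(a) = C1 + C2/a^(2/7)


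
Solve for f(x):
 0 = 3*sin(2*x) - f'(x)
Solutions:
 f(x) = C1 - 3*cos(2*x)/2


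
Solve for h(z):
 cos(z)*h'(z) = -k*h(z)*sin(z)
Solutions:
 h(z) = C1*exp(k*log(cos(z)))


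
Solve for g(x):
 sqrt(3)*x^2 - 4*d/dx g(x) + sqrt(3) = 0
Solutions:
 g(x) = C1 + sqrt(3)*x^3/12 + sqrt(3)*x/4


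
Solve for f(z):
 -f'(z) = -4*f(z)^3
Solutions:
 f(z) = -sqrt(2)*sqrt(-1/(C1 + 4*z))/2
 f(z) = sqrt(2)*sqrt(-1/(C1 + 4*z))/2


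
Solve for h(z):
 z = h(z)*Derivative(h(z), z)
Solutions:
 h(z) = -sqrt(C1 + z^2)
 h(z) = sqrt(C1 + z^2)


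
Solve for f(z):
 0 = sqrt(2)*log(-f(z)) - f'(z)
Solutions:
 -li(-f(z)) = C1 + sqrt(2)*z


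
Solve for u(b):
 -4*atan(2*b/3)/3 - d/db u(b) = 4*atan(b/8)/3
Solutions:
 u(b) = C1 - 4*b*atan(b/8)/3 - 4*b*atan(2*b/3)/3 + 16*log(b^2 + 64)/3 + log(4*b^2 + 9)


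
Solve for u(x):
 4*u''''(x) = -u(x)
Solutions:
 u(x) = (C1*sin(x/2) + C2*cos(x/2))*exp(-x/2) + (C3*sin(x/2) + C4*cos(x/2))*exp(x/2)


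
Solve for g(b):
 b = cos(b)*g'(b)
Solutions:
 g(b) = C1 + Integral(b/cos(b), b)


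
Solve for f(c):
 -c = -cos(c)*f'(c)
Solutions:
 f(c) = C1 + Integral(c/cos(c), c)


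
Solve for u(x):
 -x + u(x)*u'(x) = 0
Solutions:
 u(x) = -sqrt(C1 + x^2)
 u(x) = sqrt(C1 + x^2)


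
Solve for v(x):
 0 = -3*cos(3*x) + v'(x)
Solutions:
 v(x) = C1 + sin(3*x)


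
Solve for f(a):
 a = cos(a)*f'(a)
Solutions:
 f(a) = C1 + Integral(a/cos(a), a)


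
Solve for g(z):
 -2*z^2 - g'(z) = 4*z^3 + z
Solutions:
 g(z) = C1 - z^4 - 2*z^3/3 - z^2/2


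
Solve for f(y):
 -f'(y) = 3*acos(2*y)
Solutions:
 f(y) = C1 - 3*y*acos(2*y) + 3*sqrt(1 - 4*y^2)/2


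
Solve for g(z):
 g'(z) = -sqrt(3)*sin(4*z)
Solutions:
 g(z) = C1 + sqrt(3)*cos(4*z)/4


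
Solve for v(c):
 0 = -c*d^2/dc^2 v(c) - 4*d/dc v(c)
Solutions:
 v(c) = C1 + C2/c^3


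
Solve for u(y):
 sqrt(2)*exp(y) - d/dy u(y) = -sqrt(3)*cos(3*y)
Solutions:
 u(y) = C1 + sqrt(2)*exp(y) + sqrt(3)*sin(3*y)/3


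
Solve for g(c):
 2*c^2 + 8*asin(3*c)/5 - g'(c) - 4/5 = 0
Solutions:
 g(c) = C1 + 2*c^3/3 + 8*c*asin(3*c)/5 - 4*c/5 + 8*sqrt(1 - 9*c^2)/15


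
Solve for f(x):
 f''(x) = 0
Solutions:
 f(x) = C1 + C2*x


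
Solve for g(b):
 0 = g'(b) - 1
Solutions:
 g(b) = C1 + b


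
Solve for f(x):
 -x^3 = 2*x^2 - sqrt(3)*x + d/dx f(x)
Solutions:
 f(x) = C1 - x^4/4 - 2*x^3/3 + sqrt(3)*x^2/2


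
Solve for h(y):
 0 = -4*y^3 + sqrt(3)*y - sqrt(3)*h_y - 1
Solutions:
 h(y) = C1 - sqrt(3)*y^4/3 + y^2/2 - sqrt(3)*y/3


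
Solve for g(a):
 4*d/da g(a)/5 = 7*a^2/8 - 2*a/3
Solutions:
 g(a) = C1 + 35*a^3/96 - 5*a^2/12


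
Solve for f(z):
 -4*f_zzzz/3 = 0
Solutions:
 f(z) = C1 + C2*z + C3*z^2 + C4*z^3


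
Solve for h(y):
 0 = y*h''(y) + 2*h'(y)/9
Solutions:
 h(y) = C1 + C2*y^(7/9)


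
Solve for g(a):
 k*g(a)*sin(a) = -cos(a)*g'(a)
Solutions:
 g(a) = C1*exp(k*log(cos(a)))


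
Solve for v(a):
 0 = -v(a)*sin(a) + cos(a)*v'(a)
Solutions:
 v(a) = C1/cos(a)


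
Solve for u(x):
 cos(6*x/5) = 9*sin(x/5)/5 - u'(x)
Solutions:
 u(x) = C1 - 5*sin(6*x/5)/6 - 9*cos(x/5)


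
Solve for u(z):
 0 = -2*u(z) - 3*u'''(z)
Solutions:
 u(z) = C3*exp(-2^(1/3)*3^(2/3)*z/3) + (C1*sin(2^(1/3)*3^(1/6)*z/2) + C2*cos(2^(1/3)*3^(1/6)*z/2))*exp(2^(1/3)*3^(2/3)*z/6)


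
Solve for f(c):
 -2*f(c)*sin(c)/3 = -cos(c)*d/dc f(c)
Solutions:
 f(c) = C1/cos(c)^(2/3)


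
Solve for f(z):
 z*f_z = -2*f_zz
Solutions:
 f(z) = C1 + C2*erf(z/2)


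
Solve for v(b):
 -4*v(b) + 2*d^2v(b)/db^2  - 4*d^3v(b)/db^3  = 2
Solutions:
 v(b) = C1*exp(b*((6*sqrt(318) + 107)^(-1/3) + 2 + (6*sqrt(318) + 107)^(1/3))/12)*sin(sqrt(3)*b*(-(6*sqrt(318) + 107)^(1/3) + (6*sqrt(318) + 107)^(-1/3))/12) + C2*exp(b*((6*sqrt(318) + 107)^(-1/3) + 2 + (6*sqrt(318) + 107)^(1/3))/12)*cos(sqrt(3)*b*(-(6*sqrt(318) + 107)^(1/3) + (6*sqrt(318) + 107)^(-1/3))/12) + C3*exp(b*(-(6*sqrt(318) + 107)^(1/3) - 1/(6*sqrt(318) + 107)^(1/3) + 1)/6) - 1/2


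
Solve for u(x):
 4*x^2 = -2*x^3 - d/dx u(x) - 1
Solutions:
 u(x) = C1 - x^4/2 - 4*x^3/3 - x


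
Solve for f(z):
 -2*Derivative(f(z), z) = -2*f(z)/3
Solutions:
 f(z) = C1*exp(z/3)


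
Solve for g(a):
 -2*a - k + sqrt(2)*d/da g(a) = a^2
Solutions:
 g(a) = C1 + sqrt(2)*a^3/6 + sqrt(2)*a^2/2 + sqrt(2)*a*k/2


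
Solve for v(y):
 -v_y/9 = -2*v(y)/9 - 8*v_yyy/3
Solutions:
 v(y) = C1*exp(2^(1/3)*y*(2^(1/3)/(sqrt(1294) + 36)^(1/3) + (sqrt(1294) + 36)^(1/3))/24)*sin(2^(1/3)*sqrt(3)*y*(-(sqrt(1294) + 36)^(1/3) + 2^(1/3)/(sqrt(1294) + 36)^(1/3))/24) + C2*exp(2^(1/3)*y*(2^(1/3)/(sqrt(1294) + 36)^(1/3) + (sqrt(1294) + 36)^(1/3))/24)*cos(2^(1/3)*sqrt(3)*y*(-(sqrt(1294) + 36)^(1/3) + 2^(1/3)/(sqrt(1294) + 36)^(1/3))/24) + C3*exp(-2^(1/3)*y*(2^(1/3)/(sqrt(1294) + 36)^(1/3) + (sqrt(1294) + 36)^(1/3))/12)


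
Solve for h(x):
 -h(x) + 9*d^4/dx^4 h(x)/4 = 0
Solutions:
 h(x) = C1*exp(-sqrt(6)*x/3) + C2*exp(sqrt(6)*x/3) + C3*sin(sqrt(6)*x/3) + C4*cos(sqrt(6)*x/3)


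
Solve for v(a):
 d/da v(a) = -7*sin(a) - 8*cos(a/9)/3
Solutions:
 v(a) = C1 - 24*sin(a/9) + 7*cos(a)


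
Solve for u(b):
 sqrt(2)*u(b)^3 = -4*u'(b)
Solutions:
 u(b) = -sqrt(2)*sqrt(-1/(C1 - sqrt(2)*b))
 u(b) = sqrt(2)*sqrt(-1/(C1 - sqrt(2)*b))


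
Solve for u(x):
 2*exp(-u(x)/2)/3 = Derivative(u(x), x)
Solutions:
 u(x) = 2*log(C1 + x/3)


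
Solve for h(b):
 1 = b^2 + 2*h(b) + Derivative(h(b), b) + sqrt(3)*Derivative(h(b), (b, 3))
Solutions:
 h(b) = C1*exp(b*(-3^(1/3)/(9 + sqrt(sqrt(3) + 81))^(1/3) + 3^(1/6)*(9 + sqrt(sqrt(3) + 81))^(1/3))/6)*sin(b*(3^(5/6)/(9 + sqrt(sqrt(3) + 81))^(1/3) + 3^(2/3)*(9 + sqrt(sqrt(3) + 81))^(1/3))/6) + C2*exp(b*(-3^(1/3)/(9 + sqrt(sqrt(3) + 81))^(1/3) + 3^(1/6)*(9 + sqrt(sqrt(3) + 81))^(1/3))/6)*cos(b*(3^(5/6)/(9 + sqrt(sqrt(3) + 81))^(1/3) + 3^(2/3)*(9 + sqrt(sqrt(3) + 81))^(1/3))/6) + C3*exp(-b*(-3^(1/3)/(9 + sqrt(sqrt(3) + 81))^(1/3) + 3^(1/6)*(9 + sqrt(sqrt(3) + 81))^(1/3))/3) - b^2/2 + b/2 + 1/4


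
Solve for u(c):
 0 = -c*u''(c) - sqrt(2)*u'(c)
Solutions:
 u(c) = C1 + C2*c^(1 - sqrt(2))


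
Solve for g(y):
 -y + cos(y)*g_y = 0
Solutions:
 g(y) = C1 + Integral(y/cos(y), y)


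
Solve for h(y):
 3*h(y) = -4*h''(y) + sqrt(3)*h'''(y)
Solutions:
 h(y) = C1*exp(y*(-12^(1/3)*(27*sqrt(499) + 371*sqrt(3))^(1/3) - 32*18^(1/3)/(27*sqrt(499) + 371*sqrt(3))^(1/3) + 16*sqrt(3))/36)*sin(2^(1/3)*3^(1/6)*y*(-2^(1/3)*3^(2/3)*(27*sqrt(499) + 371*sqrt(3))^(1/3) + 96/(27*sqrt(499) + 371*sqrt(3))^(1/3))/36) + C2*exp(y*(-12^(1/3)*(27*sqrt(499) + 371*sqrt(3))^(1/3) - 32*18^(1/3)/(27*sqrt(499) + 371*sqrt(3))^(1/3) + 16*sqrt(3))/36)*cos(2^(1/3)*3^(1/6)*y*(-2^(1/3)*3^(2/3)*(27*sqrt(499) + 371*sqrt(3))^(1/3) + 96/(27*sqrt(499) + 371*sqrt(3))^(1/3))/36) + C3*exp(y*(32*18^(1/3)/(27*sqrt(499) + 371*sqrt(3))^(1/3) + 8*sqrt(3) + 12^(1/3)*(27*sqrt(499) + 371*sqrt(3))^(1/3))/18)


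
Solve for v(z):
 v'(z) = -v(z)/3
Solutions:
 v(z) = C1*exp(-z/3)


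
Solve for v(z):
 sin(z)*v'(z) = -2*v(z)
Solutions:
 v(z) = C1*(cos(z) + 1)/(cos(z) - 1)


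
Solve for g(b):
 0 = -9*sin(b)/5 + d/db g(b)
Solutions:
 g(b) = C1 - 9*cos(b)/5


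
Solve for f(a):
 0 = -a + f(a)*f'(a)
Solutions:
 f(a) = -sqrt(C1 + a^2)
 f(a) = sqrt(C1 + a^2)


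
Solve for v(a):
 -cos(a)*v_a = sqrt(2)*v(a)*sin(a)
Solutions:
 v(a) = C1*cos(a)^(sqrt(2))


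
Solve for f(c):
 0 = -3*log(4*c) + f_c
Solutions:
 f(c) = C1 + 3*c*log(c) - 3*c + c*log(64)


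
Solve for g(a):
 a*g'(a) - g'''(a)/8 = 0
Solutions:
 g(a) = C1 + Integral(C2*airyai(2*a) + C3*airybi(2*a), a)


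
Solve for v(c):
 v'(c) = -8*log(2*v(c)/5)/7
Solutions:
 7*Integral(1/(log(_y) - log(5) + log(2)), (_y, v(c)))/8 = C1 - c


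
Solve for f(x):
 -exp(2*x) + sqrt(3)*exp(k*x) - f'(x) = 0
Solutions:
 f(x) = C1 - exp(2*x)/2 + sqrt(3)*exp(k*x)/k


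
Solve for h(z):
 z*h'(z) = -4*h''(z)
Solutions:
 h(z) = C1 + C2*erf(sqrt(2)*z/4)


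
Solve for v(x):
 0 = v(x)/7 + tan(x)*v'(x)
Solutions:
 v(x) = C1/sin(x)^(1/7)


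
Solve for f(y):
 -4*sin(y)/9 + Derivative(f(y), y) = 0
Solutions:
 f(y) = C1 - 4*cos(y)/9


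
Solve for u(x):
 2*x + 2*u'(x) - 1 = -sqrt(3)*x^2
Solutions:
 u(x) = C1 - sqrt(3)*x^3/6 - x^2/2 + x/2


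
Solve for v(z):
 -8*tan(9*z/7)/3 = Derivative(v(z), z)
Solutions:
 v(z) = C1 + 56*log(cos(9*z/7))/27


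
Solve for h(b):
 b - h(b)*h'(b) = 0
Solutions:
 h(b) = -sqrt(C1 + b^2)
 h(b) = sqrt(C1 + b^2)


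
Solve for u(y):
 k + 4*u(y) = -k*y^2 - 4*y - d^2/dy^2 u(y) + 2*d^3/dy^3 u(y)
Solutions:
 u(y) = C1*exp(y*(-(12*sqrt(327) + 217)^(1/3) - 1/(12*sqrt(327) + 217)^(1/3) + 2)/12)*sin(sqrt(3)*y*(-(12*sqrt(327) + 217)^(1/3) + (12*sqrt(327) + 217)^(-1/3))/12) + C2*exp(y*(-(12*sqrt(327) + 217)^(1/3) - 1/(12*sqrt(327) + 217)^(1/3) + 2)/12)*cos(sqrt(3)*y*(-(12*sqrt(327) + 217)^(1/3) + (12*sqrt(327) + 217)^(-1/3))/12) + C3*exp(y*((12*sqrt(327) + 217)^(-1/3) + 1 + (12*sqrt(327) + 217)^(1/3))/6) - k*y^2/4 - k/8 - y


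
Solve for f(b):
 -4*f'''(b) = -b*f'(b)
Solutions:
 f(b) = C1 + Integral(C2*airyai(2^(1/3)*b/2) + C3*airybi(2^(1/3)*b/2), b)


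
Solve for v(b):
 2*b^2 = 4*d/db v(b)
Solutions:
 v(b) = C1 + b^3/6


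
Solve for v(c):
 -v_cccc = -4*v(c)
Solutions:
 v(c) = C1*exp(-sqrt(2)*c) + C2*exp(sqrt(2)*c) + C3*sin(sqrt(2)*c) + C4*cos(sqrt(2)*c)


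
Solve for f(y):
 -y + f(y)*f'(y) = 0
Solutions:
 f(y) = -sqrt(C1 + y^2)
 f(y) = sqrt(C1 + y^2)
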